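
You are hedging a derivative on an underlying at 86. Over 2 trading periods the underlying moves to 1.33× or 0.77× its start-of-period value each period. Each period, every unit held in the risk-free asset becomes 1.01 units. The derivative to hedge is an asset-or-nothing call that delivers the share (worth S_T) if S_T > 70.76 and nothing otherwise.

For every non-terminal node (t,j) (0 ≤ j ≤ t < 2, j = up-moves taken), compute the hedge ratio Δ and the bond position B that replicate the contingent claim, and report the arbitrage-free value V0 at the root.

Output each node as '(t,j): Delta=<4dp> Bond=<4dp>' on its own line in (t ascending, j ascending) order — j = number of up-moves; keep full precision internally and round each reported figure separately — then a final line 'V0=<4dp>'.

No-arbitrage ⇒ martingale measure with p* = (R−d)/(u−d) = 0.4286.
Terminal values V(2,·): V(2,0)=0.0000, V(2,1)=88.0726, V(2,2)=152.1254
Node (1,0) S=66.2200: V=(p*·88.0726+(1−p*)·0.0000)/1.01=37.3717; Δ=(88.0726−0.0000)/(88.0726−50.9894)=2.3750; B=V−Δ·S=-119.9008
Node (1,1) S=114.3800: V=(p*·152.1254+(1−p*)·88.0726)/1.01=114.3800; Δ=(152.1254−88.0726)/(152.1254−88.0726)=1.0000; B=V−Δ·S=0.0000
Node (0,0) S=86.0000: V=(p*·114.3800+(1−p*)·37.3717)/1.01=69.6785; Δ=(114.3800−37.3717)/(114.3800−66.2200)=1.5990; B=V−Δ·S=-67.8364
Check: Δ(0,0)·S0 + B(0,0) = 69.6785 = V0.

(0,0): Delta=1.5990 Bond=-67.8364
(1,0): Delta=2.3750 Bond=-119.9008
(1,1): Delta=1.0000 Bond=0.0000
V0=69.6785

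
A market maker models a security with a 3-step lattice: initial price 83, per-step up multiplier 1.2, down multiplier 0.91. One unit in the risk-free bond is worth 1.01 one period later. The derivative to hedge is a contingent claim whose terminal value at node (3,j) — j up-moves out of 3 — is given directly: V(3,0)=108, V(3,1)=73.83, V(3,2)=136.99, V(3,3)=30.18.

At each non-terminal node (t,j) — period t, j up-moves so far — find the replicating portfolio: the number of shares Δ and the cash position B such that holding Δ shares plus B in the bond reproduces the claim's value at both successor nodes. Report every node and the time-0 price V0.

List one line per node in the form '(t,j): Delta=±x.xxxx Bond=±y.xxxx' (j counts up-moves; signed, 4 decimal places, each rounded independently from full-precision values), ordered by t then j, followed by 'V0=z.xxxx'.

(0,0): Delta=0.0477 Bond=89.6190
(1,0): Delta=-0.0275 Bond=96.1914
(1,1): Delta=0.1560 Bond=79.7302
(2,0): Delta=-1.7143 Bond=213.0922
(2,1): Delta=2.4029 Bond=-123.1304
(2,2): Delta=-3.0816 Bond=467.4776
V0=93.5758

No-arbitrage ⇒ martingale measure with p* = (R−d)/(u−d) = 0.3448.
At expiry t=3: V(3,0)=108.0000, V(3,1)=73.8300, V(3,2)=136.9900, V(3,3)=30.1800
(2,0): S=68.7323. Δ = (V_up−V_dn)/(S_up−S_dn) = (73.8300−108.0000)/(82.4788−62.5464) = -1.7143. V = [p*·73.8300 + (1−p*)·108.0000]/1.01 = 95.2646. B = V − Δ·S = 213.0922.
(2,1): S=90.6360. Δ = (V_up−V_dn)/(S_up−S_dn) = (136.9900−73.8300)/(108.7632−82.4788) = 2.4029. V = [p*·136.9900 + (1−p*)·73.8300]/1.01 = 94.6627. B = V − Δ·S = -123.1304.
(2,2): S=119.5200. Δ = (V_up−V_dn)/(S_up−S_dn) = (30.1800−136.9900)/(143.4240−108.7632) = -3.0816. V = [p*·30.1800 + (1−p*)·136.9900]/1.01 = 99.1673. B = V − Δ·S = 467.4776.
(1,0): S=75.5300. Δ = (V_up−V_dn)/(S_up−S_dn) = (94.6627−95.2646)/(90.6360−68.7323) = -0.0275. V = [p*·94.6627 + (1−p*)·95.2646]/1.01 = 94.1159. B = V − Δ·S = 96.1914.
(1,1): S=99.6000. Δ = (V_up−V_dn)/(S_up−S_dn) = (99.1673−94.6627)/(119.5200−90.6360) = 0.1560. V = [p*·99.1673 + (1−p*)·94.6627]/1.01 = 95.2634. B = V − Δ·S = 79.7302.
(0,0): S=83.0000. Δ = (V_up−V_dn)/(S_up−S_dn) = (95.2634−94.1159)/(99.6000−75.5300) = 0.0477. V = [p*·95.2634 + (1−p*)·94.1159]/1.01 = 93.5758. B = V − Δ·S = 89.6190.
Check: Δ(0,0)·S0 + B(0,0) = 93.5758 = V0.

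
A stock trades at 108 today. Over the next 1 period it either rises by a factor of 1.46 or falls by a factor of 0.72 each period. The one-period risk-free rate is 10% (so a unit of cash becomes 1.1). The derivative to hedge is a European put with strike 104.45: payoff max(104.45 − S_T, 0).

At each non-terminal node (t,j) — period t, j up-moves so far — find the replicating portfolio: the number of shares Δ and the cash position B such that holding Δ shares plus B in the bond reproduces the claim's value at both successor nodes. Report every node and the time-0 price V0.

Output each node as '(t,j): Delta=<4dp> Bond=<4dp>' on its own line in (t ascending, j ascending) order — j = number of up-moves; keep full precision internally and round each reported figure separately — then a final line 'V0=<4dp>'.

The replicating-portfolio and risk-neutral prices coincide; use p* = (1.1−0.72)/(1.46−0.72) = 0.5135 for the latter.
Terminal payoffs: V(1,0)=26.6900, V(1,1)=0.0000
(0,0): S=108.0000. Δ = (V_up−V_dn)/(S_up−S_dn) = (0.0000−26.6900)/(157.6800−77.7600) = -0.3340. V = [p*·0.0000 + (1−p*)·26.6900]/1.1 = 11.8039. B = V − Δ·S = 47.8715.
Self-financing check: at every node Δ·S+B equals the discounted successor values.

(0,0): Delta=-0.3340 Bond=47.8715
V0=11.8039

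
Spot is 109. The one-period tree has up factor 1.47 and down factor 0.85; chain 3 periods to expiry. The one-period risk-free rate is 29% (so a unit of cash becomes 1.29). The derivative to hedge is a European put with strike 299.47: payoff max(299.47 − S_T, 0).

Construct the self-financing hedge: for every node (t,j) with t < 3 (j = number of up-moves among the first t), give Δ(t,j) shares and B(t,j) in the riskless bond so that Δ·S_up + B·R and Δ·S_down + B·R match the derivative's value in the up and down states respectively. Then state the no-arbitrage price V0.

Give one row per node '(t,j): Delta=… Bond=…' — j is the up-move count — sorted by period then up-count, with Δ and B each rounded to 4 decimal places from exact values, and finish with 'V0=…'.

(0,0): Delta=-0.7905 Bond=124.4594
(1,0): Delta=-1.0000 Bond=179.9591
(1,1): Delta=-0.7410 Bond=152.6137
(2,0): Delta=-1.0000 Bond=232.1473
(2,1): Delta=-1.0000 Bond=232.1473
(2,2): Delta=-0.6797 Bond=182.4407
V0=38.2906

No-arbitrage ⇒ martingale measure with p* = (R−d)/(u−d) = 0.7097.
Payoff layer (t=3): V(3,0)=232.5304, V(3,1)=183.7038, V(3,2)=99.2626, V(3,3)=0.0000
  t=2,j=0: stock 78.7525 → up 115.7662 (V=183.7038), down 66.9396 (V=232.5304). Price 153.3948; hedge Δ=-1.0000, bond B=232.1473.
  t=2,j=1: stock 136.1955 → up 200.2074 (V=99.2626), down 115.7662 (V=183.7038). Price 95.9518; hedge Δ=-1.0000, bond B=232.1473.
  t=2,j=2: stock 235.5381 → up 346.2410 (V=0.0000), down 200.2074 (V=99.2626). Price 22.3397; hedge Δ=-0.6797, bond B=182.4407.
  t=1,j=0: stock 92.6500 → up 136.1955 (V=95.9518), down 78.7525 (V=153.3948). Price 87.3091; hedge Δ=-1.0000, bond B=179.9591.
  t=1,j=1: stock 160.2300 → up 235.5381 (V=22.3397), down 136.1955 (V=95.9518). Price 33.8844; hedge Δ=-0.7410, bond B=152.6137.
  t=0,j=0: stock 109.0000 → up 160.2300 (V=33.8844), down 92.6500 (V=87.3091). Price 38.2906; hedge Δ=-0.7905, bond B=124.4594.
Self-financing check: at every node Δ·S+B equals the discounted successor values.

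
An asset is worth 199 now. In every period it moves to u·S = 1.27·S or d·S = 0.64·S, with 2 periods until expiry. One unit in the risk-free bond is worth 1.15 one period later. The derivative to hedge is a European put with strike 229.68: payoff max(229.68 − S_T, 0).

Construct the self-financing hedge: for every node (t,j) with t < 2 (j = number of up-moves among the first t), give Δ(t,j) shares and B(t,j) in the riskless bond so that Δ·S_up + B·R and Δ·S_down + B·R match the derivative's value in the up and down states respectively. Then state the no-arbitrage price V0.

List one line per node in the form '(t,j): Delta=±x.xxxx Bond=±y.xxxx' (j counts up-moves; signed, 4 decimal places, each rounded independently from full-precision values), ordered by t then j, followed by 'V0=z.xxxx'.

Under the risk-neutral measure, an up-move has probability p* = (R−d)/(u−d) = 0.8095 and values discount at R = 1.15.
Payoff layer (t=2): V(2,0)=148.1696, V(2,1)=67.9328, V(2,2)=0.0000
Node (1,0) S=127.3600: V=(p*·67.9328+(1−p*)·148.1696)/1.15=72.3617; Δ=(67.9328−148.1696)/(161.7472−81.5104)=-1.0000; B=V−Δ·S=199.7217
Node (1,1) S=252.7300: V=(p*·0.0000+(1−p*)·67.9328)/1.15=11.2518; Δ=(0.0000−67.9328)/(320.9671−161.7472)=-0.4267; B=V−Δ·S=119.0817
Node (0,0) S=199.0000: V=(p*·11.2518+(1−p*)·72.3617)/1.15=19.9059; Δ=(11.2518−72.3617)/(252.7300−127.3600)=-0.4874; B=V−Δ·S=116.9058
Self-financing check: at every node Δ·S+B equals the discounted successor values.

(0,0): Delta=-0.4874 Bond=116.9058
(1,0): Delta=-1.0000 Bond=199.7217
(1,1): Delta=-0.4267 Bond=119.0817
V0=19.9059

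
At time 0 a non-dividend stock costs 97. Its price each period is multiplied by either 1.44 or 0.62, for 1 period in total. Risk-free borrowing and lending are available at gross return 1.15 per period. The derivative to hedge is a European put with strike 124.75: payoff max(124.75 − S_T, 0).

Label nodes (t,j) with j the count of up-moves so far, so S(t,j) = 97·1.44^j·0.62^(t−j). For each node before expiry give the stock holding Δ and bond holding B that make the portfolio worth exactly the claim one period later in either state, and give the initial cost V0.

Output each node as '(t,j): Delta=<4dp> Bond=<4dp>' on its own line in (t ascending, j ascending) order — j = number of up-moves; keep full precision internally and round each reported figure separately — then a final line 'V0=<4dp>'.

(0,0): Delta=-0.8123 Bond=98.6621
V0=19.8695

The replicating-portfolio and risk-neutral prices coincide; use p* = (1.15−0.62)/(1.44−0.62) = 0.6463 for the latter.
At expiry t=1: V(1,0)=64.6100, V(1,1)=0.0000
(0,0): S=97.0000. Δ = (V_up−V_dn)/(S_up−S_dn) = (0.0000−64.6100)/(139.6800−60.1400) = -0.8123. V = [p*·0.0000 + (1−p*)·64.6100]/1.15 = 19.8695. B = V − Δ·S = 98.6621.
Check: Δ(0,0)·S0 + B(0,0) = 19.8695 = V0.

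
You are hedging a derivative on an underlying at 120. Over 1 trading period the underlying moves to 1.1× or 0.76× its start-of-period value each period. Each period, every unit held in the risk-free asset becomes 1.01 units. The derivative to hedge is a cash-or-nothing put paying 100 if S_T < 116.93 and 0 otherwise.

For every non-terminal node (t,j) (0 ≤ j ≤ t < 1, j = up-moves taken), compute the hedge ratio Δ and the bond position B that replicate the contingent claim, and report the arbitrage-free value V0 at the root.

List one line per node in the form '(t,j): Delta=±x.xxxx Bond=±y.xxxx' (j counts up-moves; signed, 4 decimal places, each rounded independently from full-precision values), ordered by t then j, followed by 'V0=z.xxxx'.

The replicating-portfolio and risk-neutral prices coincide; use p* = (1.01−0.76)/(1.1−0.76) = 0.7353 for the latter.
At expiry t=1: V(1,0)=100.0000, V(1,1)=0.0000
  t=0,j=0: stock 120.0000 → up 132.0000 (V=0.0000), down 91.2000 (V=100.0000). Price 26.2085; hedge Δ=-2.4510, bond B=320.3262.
Each (Δ,B) replicates both successor values, so the strategy is self-financing and V0 is arbitrage-free.

(0,0): Delta=-2.4510 Bond=320.3262
V0=26.2085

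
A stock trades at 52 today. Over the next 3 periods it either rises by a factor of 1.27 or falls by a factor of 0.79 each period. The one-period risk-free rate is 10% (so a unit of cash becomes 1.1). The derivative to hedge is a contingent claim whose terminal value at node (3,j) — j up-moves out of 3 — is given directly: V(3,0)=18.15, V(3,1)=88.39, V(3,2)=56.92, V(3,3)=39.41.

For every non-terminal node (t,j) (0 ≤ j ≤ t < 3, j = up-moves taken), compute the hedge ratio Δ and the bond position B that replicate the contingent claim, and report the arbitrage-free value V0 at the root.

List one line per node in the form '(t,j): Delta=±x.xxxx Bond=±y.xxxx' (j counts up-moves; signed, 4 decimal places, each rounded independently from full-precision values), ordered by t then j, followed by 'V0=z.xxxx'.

Under the risk-neutral measure, an up-move has probability p* = (R−d)/(u−d) = 0.6458 and values discount at R = 1.1.
Terminal payoffs: V(3,0)=18.1500, V(3,1)=88.3900, V(3,2)=56.9200, V(3,3)=39.4100
  t=2,j=0: stock 32.4532 → up 41.2156 (V=88.3900), down 25.6380 (V=18.1500). Price 57.7394; hedge Δ=4.5091, bond B=-88.5939.
  t=2,j=1: stock 52.1716 → up 66.2579 (V=56.9200), down 41.2156 (V=88.3900). Price 61.8778; hedge Δ=-1.2567, bond B=127.4403.
  t=2,j=2: stock 83.8708 → up 106.5159 (V=39.4100), down 66.2579 (V=56.9200). Price 41.4650; hedge Δ=-0.4349, bond B=77.9441.
  t=1,j=0: stock 41.0800 → up 52.1716 (V=61.8778), down 32.4532 (V=57.7394). Price 54.9201; hedge Δ=0.2099, bond B=46.2984.
  t=1,j=1: stock 66.0400 → up 83.8708 (V=41.4650), down 52.1716 (V=61.8778). Price 44.2677; hedge Δ=-0.6440, bond B=86.7946.
  t=0,j=0: stock 52.0000 → up 66.0400 (V=44.2677), down 41.0800 (V=54.9201). Price 43.6732; hedge Δ=-0.4268, bond B=65.8656.
Root portfolio cost Δ·52+B reproduces V0=43.6732.

(0,0): Delta=-0.4268 Bond=65.8656
(1,0): Delta=0.2099 Bond=46.2984
(1,1): Delta=-0.6440 Bond=86.7946
(2,0): Delta=4.5091 Bond=-88.5939
(2,1): Delta=-1.2567 Bond=127.4403
(2,2): Delta=-0.4349 Bond=77.9441
V0=43.6732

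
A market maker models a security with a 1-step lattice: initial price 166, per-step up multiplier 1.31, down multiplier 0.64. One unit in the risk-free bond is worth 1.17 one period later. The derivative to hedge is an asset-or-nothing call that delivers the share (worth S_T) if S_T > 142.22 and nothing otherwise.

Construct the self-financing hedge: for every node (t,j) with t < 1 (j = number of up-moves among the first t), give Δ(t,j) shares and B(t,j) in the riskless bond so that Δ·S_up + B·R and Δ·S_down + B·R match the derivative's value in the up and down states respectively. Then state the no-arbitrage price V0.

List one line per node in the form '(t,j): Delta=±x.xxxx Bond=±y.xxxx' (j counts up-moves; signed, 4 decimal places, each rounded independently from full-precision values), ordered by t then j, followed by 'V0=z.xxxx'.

(0,0): Delta=1.9552 Bond=-177.5410
V0=147.0262

Since d<R<u, set p* = (R−d)/(u−d) = 0.7910; price each node as the discounted p*-expectation of its children.
At expiry t=1: V(1,0)=0.0000, V(1,1)=217.4600
(0,0): S=166.0000. Δ = (V_up−V_dn)/(S_up−S_dn) = (217.4600−0.0000)/(217.4600−106.2400) = 1.9552. V = [p*·217.4600 + (1−p*)·0.0000]/1.17 = 147.0262. B = V − Δ·S = -177.5410.
Check: Δ(0,0)·S0 + B(0,0) = 147.0262 = V0.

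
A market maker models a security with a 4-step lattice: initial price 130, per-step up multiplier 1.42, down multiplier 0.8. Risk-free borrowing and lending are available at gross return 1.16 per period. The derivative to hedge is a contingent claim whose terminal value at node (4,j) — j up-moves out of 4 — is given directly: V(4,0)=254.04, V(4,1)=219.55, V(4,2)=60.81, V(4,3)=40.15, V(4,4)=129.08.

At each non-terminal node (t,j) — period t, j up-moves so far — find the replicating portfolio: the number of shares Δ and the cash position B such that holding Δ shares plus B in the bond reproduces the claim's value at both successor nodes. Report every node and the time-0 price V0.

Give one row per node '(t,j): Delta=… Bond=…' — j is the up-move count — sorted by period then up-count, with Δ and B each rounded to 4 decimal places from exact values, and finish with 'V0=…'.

(0,0): Delta=-0.3380 Bond=96.3824
(1,0): Delta=-1.0412 Bond=184.9316
(1,1): Delta=-0.0519 Bond=58.9890
(2,0): Delta=-1.7821 Bond=276.1648
(2,1): Delta=-0.7397 Bond=170.0000
(2,2): Delta=0.2279 Bond=-4.9309
(3,0): Delta=-0.8358 Bond=257.3648
(3,1): Delta=-2.1671 Bond=365.8412
(3,2): Delta=-0.1589 Bond=75.4035
(3,3): Delta=0.3853 Bond=-64.3090
V0=52.4408

The replicating-portfolio and risk-neutral prices coincide; use p* = (1.16−0.8)/(1.42−0.8) = 0.5806 for the latter.
Payoff layer (t=4): V(4,0)=254.0400, V(4,1)=219.5500, V(4,2)=60.8100, V(4,3)=40.1500, V(4,4)=129.0800
(3,0): S=66.5600. Δ = (V_up−V_dn)/(S_up−S_dn) = (219.5500−254.0400)/(94.5152−53.2480) = -0.8358. V = [p*·219.5500 + (1−p*)·254.0400]/1.16 = 201.7358. B = V − Δ·S = 257.3648.
(3,1): S=118.1440. Δ = (V_up−V_dn)/(S_up−S_dn) = (60.8100−219.5500)/(167.7645−94.5152) = -2.1671. V = [p*·60.8100 + (1−p*)·219.5500]/1.16 = 109.8090. B = V − Δ·S = 365.8412.
(3,2): S=209.7056. Δ = (V_up−V_dn)/(S_up−S_dn) = (40.1500−60.8100)/(297.7820−167.7645) = -0.1589. V = [p*·40.1500 + (1−p*)·60.8100]/1.16 = 42.0809. B = V − Δ·S = 75.4035.
(3,3): S=372.2274. Δ = (V_up−V_dn)/(S_up−S_dn) = (129.0800−40.1500)/(528.5630−297.7820) = 0.3853. V = [p*·129.0800 + (1−p*)·40.1500]/1.16 = 79.1265. B = V − Δ·S = -64.3090.
(2,0): S=83.2000. Δ = (V_up−V_dn)/(S_up−S_dn) = (109.8090−201.7358)/(118.1440−66.5600) = -1.7821. V = [p*·109.8090 + (1−p*)·201.7358]/1.16 = 127.8956. B = V − Δ·S = 276.1648.
(2,1): S=147.6800. Δ = (V_up−V_dn)/(S_up−S_dn) = (42.0809−109.8090)/(209.7056−118.1440) = -0.7397. V = [p*·42.0809 + (1−p*)·109.8090]/1.16 = 60.7612. B = V − Δ·S = 170.0000.
(2,2): S=262.1320. Δ = (V_up−V_dn)/(S_up−S_dn) = (79.1265−42.0809)/(372.2274−209.7056) = 0.2279. V = [p*·79.1265 + (1−p*)·42.0809]/1.16 = 54.8201. B = V − Δ·S = -4.9309.
(1,0): S=104.0000. Δ = (V_up−V_dn)/(S_up−S_dn) = (60.7612−127.8956)/(147.6800−83.2000) = -1.0412. V = [p*·60.7612 + (1−p*)·127.8956]/1.16 = 76.6503. B = V − Δ·S = 184.9316.
(1,1): S=184.6000. Δ = (V_up−V_dn)/(S_up−S_dn) = (54.8201−60.7612)/(262.1320−147.6800) = -0.0519. V = [p*·54.8201 + (1−p*)·60.7612]/1.16 = 49.4065. B = V − Δ·S = 58.9890.
(0,0): S=130.0000. Δ = (V_up−V_dn)/(S_up−S_dn) = (49.4065−76.6503)/(184.6000−104.0000) = -0.3380. V = [p*·49.4065 + (1−p*)·76.6503]/1.16 = 52.4408. B = V − Δ·S = 96.3824.
The time-0 hedge costs 52.4408, which is the no-arbitrage price.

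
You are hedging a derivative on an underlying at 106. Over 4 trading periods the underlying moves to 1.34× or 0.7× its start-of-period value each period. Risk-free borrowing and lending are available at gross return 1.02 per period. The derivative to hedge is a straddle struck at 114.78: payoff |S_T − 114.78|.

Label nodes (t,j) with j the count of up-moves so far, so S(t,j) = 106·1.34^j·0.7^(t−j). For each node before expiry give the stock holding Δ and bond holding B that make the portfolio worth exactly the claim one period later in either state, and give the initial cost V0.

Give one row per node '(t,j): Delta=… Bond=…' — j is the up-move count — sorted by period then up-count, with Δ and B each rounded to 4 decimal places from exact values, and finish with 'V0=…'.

(0,0): Delta=0.2310 Bond=31.2146
(1,0): Delta=-0.3548 Bond=75.3058
(1,1): Delta=0.5370 Bond=-11.6280
(2,0): Delta=-1.0000 Bond=110.3230
(2,1): Delta=-0.0178 Bond=43.3009
(2,2): Delta=0.8268 Bond=-67.0221
(3,0): Delta=-1.0000 Bond=112.5294
(3,1): Delta=-1.0000 Bond=112.5294
(3,2): Delta=0.4953 Bond=-24.1956
(3,3): Delta=1.0000 Bond=-112.5294
V0=55.7001

The replicating-portfolio and risk-neutral prices coincide; use p* = (1.02−0.7)/(1.34−0.7) = 0.5000 for the latter.
At expiry t=4: V(4,0)=89.3294, V(4,1)=66.0603, V(4,2)=21.5165, V(4,3)=63.7529, V(4,4)=226.9830
Node (3,0) S=36.3580: V=(p*·66.0603+(1−p*)·89.3294)/1.02=76.1714; Δ=(66.0603−89.3294)/(48.7197−25.4506)=-1.0000; B=V−Δ·S=112.5294
Node (3,1) S=69.5996: V=(p*·21.5165+(1−p*)·66.0603)/1.02=42.9298; Δ=(21.5165−66.0603)/(93.2635−48.7197)=-1.0000; B=V−Δ·S=112.5294
Node (3,2) S=133.2335: V=(p*·63.7529+(1−p*)·21.5165)/1.02=41.7988; Δ=(63.7529−21.5165)/(178.5329−93.2635)=0.4953; B=V−Δ·S=-24.1956
Node (3,3) S=255.0470: V=(p*·226.9830+(1−p*)·63.7529)/1.02=142.5176; Δ=(226.9830−63.7529)/(341.7630−178.5329)=1.0000; B=V−Δ·S=-112.5294
Node (2,0) S=51.9400: V=(p*·42.9298+(1−p*)·76.1714)/1.02=58.3830; Δ=(42.9298−76.1714)/(69.5996−36.3580)=-1.0000; B=V−Δ·S=110.3230
Node (2,1) S=99.4280: V=(p*·41.7988+(1−p*)·42.9298)/1.02=41.5336; Δ=(41.7988−42.9298)/(133.2335−69.5996)=-0.0178; B=V−Δ·S=43.3009
Node (2,2) S=190.3336: V=(p*·142.5176+(1−p*)·41.7988)/1.02=90.3512; Δ=(142.5176−41.7988)/(255.0470−133.2335)=0.8268; B=V−Δ·S=-67.0221
Node (1,0) S=74.2000: V=(p*·41.5336+(1−p*)·58.3830)/1.02=48.9787; Δ=(41.5336−58.3830)/(99.4280−51.9400)=-0.3548; B=V−Δ·S=75.3058
Node (1,1) S=142.0400: V=(p*·90.3512+(1−p*)·41.5336)/1.02=64.6494; Δ=(90.3512−41.5336)/(190.3336−99.4280)=0.5370; B=V−Δ·S=-11.6280
Node (0,0) S=106.0000: V=(p*·64.6494+(1−p*)·48.9787)/1.02=55.7001; Δ=(64.6494−48.9787)/(142.0400−74.2000)=0.2310; B=V−Δ·S=31.2146
Check: Δ(0,0)·S0 + B(0,0) = 55.7001 = V0.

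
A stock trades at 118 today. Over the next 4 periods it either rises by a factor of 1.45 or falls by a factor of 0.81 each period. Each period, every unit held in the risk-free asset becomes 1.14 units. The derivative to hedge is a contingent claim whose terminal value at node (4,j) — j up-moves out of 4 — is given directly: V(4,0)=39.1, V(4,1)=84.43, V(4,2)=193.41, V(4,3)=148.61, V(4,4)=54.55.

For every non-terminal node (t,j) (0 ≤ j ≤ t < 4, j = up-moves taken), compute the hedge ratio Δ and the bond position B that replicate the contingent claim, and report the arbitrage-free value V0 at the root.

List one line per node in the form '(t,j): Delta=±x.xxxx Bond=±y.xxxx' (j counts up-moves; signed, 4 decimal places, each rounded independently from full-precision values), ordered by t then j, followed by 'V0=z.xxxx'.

The replicating-portfolio and risk-neutral prices coincide; use p* = (1.14−0.81)/(1.45−0.81) = 0.5156 for the latter.
Payoff layer (t=4): V(4,0)=39.1000, V(4,1)=84.4300, V(4,2)=193.4100, V(4,3)=148.6100, V(4,4)=54.5500
  t=3,j=0: stock 62.7100 → up 90.9296 (V=84.4300), down 50.7951 (V=39.1000). Price 54.8011; hedge Δ=1.1295, bond B=-16.0270.
  t=3,j=1: stock 112.2587 → up 162.7751 (V=193.4100), down 90.9296 (V=84.4300). Price 123.3533; hedge Δ=1.5169, bond B=-46.9279.
  t=3,j=2: stock 200.9570 → up 291.3876 (V=148.6100), down 162.7751 (V=193.4100). Price 149.3947; hedge Δ=-0.3483, bond B=219.3947.
  t=3,j=3: stock 359.7378 → up 521.6197 (V=54.5500), down 291.3876 (V=148.6100). Price 87.8161; hedge Δ=-0.4085, bond B=234.7848.
  t=2,j=0: stock 77.4198 → up 112.2587 (V=123.3533), down 62.7100 (V=54.8011). Price 79.0775; hedge Δ=1.3835, bond B=-28.0353.
  t=2,j=1: stock 138.5910 → up 200.9570 (V=149.3947), down 112.2587 (V=123.3533). Price 119.9833; hedge Δ=0.2936, bond B=79.2936.
  t=2,j=2: stock 248.0950 → up 359.7378 (V=87.8161), down 200.9570 (V=149.3947). Price 103.1958; hedge Δ=-0.3878, bond B=199.4125.
  t=1,j=0: stock 95.5800 → up 138.5910 (V=119.9833), down 77.4198 (V=79.0775). Price 87.8680; hedge Δ=0.6687, bond B=23.9528.
  t=1,j=1: stock 171.1000 → up 248.0950 (V=103.1958), down 138.5910 (V=119.9833). Price 97.6555; hedge Δ=-0.1533, bond B=123.8859.
  t=0,j=0: stock 118.0000 → up 171.1000 (V=97.6555), down 95.5800 (V=87.8680). Price 81.5041; hedge Δ=0.1296, bond B=66.2112.
The time-0 hedge costs 81.5041, which is the no-arbitrage price.

(0,0): Delta=0.1296 Bond=66.2112
(1,0): Delta=0.6687 Bond=23.9528
(1,1): Delta=-0.1533 Bond=123.8859
(2,0): Delta=1.3835 Bond=-28.0353
(2,1): Delta=0.2936 Bond=79.2936
(2,2): Delta=-0.3878 Bond=199.4125
(3,0): Delta=1.1295 Bond=-16.0270
(3,1): Delta=1.5169 Bond=-46.9279
(3,2): Delta=-0.3483 Bond=219.3947
(3,3): Delta=-0.4085 Bond=234.7848
V0=81.5041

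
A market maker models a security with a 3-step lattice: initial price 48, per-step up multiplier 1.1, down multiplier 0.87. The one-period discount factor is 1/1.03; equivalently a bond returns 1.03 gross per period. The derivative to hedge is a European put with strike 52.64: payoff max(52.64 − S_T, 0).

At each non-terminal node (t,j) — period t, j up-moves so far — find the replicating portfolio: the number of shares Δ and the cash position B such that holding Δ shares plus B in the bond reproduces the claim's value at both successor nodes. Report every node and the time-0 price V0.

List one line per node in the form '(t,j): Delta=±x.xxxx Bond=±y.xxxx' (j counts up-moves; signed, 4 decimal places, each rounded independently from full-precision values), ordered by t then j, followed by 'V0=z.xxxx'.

Under the risk-neutral measure, an up-move has probability p* = (R−d)/(u−d) = 0.6957 and values discount at R = 1.03.
At expiry t=3: V(3,0)=21.0319, V(3,1)=12.6757, V(3,2)=2.1104, V(3,3)=0.0000
  t=2,j=0: stock 36.3312 → up 39.9643 (V=12.6757), down 31.6081 (V=21.0319). Price 14.7756; hedge Δ=-1.0000, bond B=51.1068.
  t=2,j=1: stock 45.9360 → up 50.5296 (V=2.1104), down 39.9643 (V=12.6757). Price 5.1708; hedge Δ=-1.0000, bond B=51.1068.
  t=2,j=2: stock 58.0800 → up 63.8880 (V=0.0000), down 50.5296 (V=2.1104). Price 0.6236; hedge Δ=-0.1580, bond B=9.7992.
  t=1,j=0: stock 41.7600 → up 45.9360 (V=5.1708), down 36.3312 (V=14.7756). Price 7.8582; hedge Δ=-1.0000, bond B=49.6182.
  t=1,j=1: stock 52.8000 → up 58.0800 (V=0.6236), down 45.9360 (V=5.1708). Price 1.9490; hedge Δ=-0.3744, bond B=21.7195.
  t=0,j=0: stock 48.0000 → up 52.8000 (V=1.9490), down 41.7600 (V=7.8582). Price 3.6384; hedge Δ=-0.5353, bond B=29.3305.
Each (Δ,B) replicates both successor values, so the strategy is self-financing and V0 is arbitrage-free.

(0,0): Delta=-0.5353 Bond=29.3305
(1,0): Delta=-1.0000 Bond=49.6182
(1,1): Delta=-0.3744 Bond=21.7195
(2,0): Delta=-1.0000 Bond=51.1068
(2,1): Delta=-1.0000 Bond=51.1068
(2,2): Delta=-0.1580 Bond=9.7992
V0=3.6384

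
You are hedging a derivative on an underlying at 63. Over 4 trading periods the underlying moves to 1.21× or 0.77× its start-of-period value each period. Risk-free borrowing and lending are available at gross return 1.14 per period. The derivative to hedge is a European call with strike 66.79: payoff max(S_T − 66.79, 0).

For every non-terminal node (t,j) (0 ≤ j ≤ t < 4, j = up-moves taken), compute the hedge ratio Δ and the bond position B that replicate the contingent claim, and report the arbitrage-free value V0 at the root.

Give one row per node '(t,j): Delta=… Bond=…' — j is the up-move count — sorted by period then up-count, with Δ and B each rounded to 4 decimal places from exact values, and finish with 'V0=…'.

Under the risk-neutral measure, an up-move has probability p* = (R−d)/(u−d) = 0.8409 and values discount at R = 1.14.
Payoff layer (t=4): V(4,0)=0.0000, V(4,1)=0.0000, V(4,2)=0.0000, V(4,3)=19.1484, V(4,4)=68.2561
  t=3,j=0: stock 28.7616 → up 34.8015 (V=0.0000), down 22.1464 (V=0.0000). Price 0.0000; hedge Δ=0.0000, bond B=0.0000.
  t=3,j=1: stock 45.1968 → up 54.6881 (V=0.0000), down 34.8015 (V=0.0000). Price 0.0000; hedge Δ=0.0000, bond B=0.0000.
  t=3,j=2: stock 71.0235 → up 85.9384 (V=19.1484), down 54.6881 (V=0.0000). Price 14.1246; hedge Δ=0.6127, bond B=-29.3945.
  t=3,j=3: stock 111.6083 → up 135.0461 (V=68.2561), down 85.9384 (V=19.1484). Price 53.0206; hedge Δ=1.0000, bond B=-58.5877.
  t=2,j=0: stock 37.3527 → up 45.1968 (V=0.0000), down 28.7616 (V=0.0000). Price 0.0000; hedge Δ=0.0000, bond B=0.0000.
  t=2,j=1: stock 58.6971 → up 71.0235 (V=14.1246), down 45.1968 (V=0.0000). Price 10.4189; hedge Δ=0.5469, bond B=-21.6826.
  t=2,j=2: stock 92.2383 → up 111.6083 (V=53.0206), down 71.0235 (V=14.1246). Price 41.0813; hedge Δ=0.9584, bond B=-47.3187.
  t=1,j=0: stock 48.5100 → up 58.6971 (V=10.4189), down 37.3527 (V=0.0000). Price 7.6854; hedge Δ=0.4881, bond B=-15.9939.
  t=1,j=1: stock 76.2300 → up 92.2383 (V=41.0813), down 58.6971 (V=10.4189). Price 31.7571; hedge Δ=0.9142, bond B=-37.9300.
  t=0,j=0: stock 63.0000 → up 76.2300 (V=31.7571), down 48.5100 (V=7.6854). Price 24.4978; hedge Δ=0.8684, bond B=-30.2107.
Each (Δ,B) replicates both successor values, so the strategy is self-financing and V0 is arbitrage-free.

(0,0): Delta=0.8684 Bond=-30.2107
(1,0): Delta=0.4881 Bond=-15.9939
(1,1): Delta=0.9142 Bond=-37.9300
(2,0): Delta=0.0000 Bond=0.0000
(2,1): Delta=0.5469 Bond=-21.6826
(2,2): Delta=0.9584 Bond=-47.3187
(3,0): Delta=0.0000 Bond=0.0000
(3,1): Delta=0.0000 Bond=0.0000
(3,2): Delta=0.6127 Bond=-29.3945
(3,3): Delta=1.0000 Bond=-58.5877
V0=24.4978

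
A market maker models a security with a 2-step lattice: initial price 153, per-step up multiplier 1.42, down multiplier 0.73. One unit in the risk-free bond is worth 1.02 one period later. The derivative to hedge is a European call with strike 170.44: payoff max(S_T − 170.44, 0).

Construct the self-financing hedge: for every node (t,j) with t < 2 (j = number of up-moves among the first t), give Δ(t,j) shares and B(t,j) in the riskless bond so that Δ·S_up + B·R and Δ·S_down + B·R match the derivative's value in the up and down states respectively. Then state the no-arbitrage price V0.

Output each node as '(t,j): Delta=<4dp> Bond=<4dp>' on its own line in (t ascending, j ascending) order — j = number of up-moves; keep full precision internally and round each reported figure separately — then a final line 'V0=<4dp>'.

Since d<R<u, set p* = (R−d)/(u−d) = 0.4203; price each node as the discounted p*-expectation of its children.
Terminal payoffs: V(2,0)=0.0000, V(2,1)=0.0000, V(2,2)=138.0692
(1,0): S=111.6900. Δ = (V_up−V_dn)/(S_up−S_dn) = (0.0000−0.0000)/(158.5998−81.5337) = 0.0000. V = [p*·0.0000 + (1−p*)·0.0000]/1.02 = 0.0000. B = V − Δ·S = 0.0000.
(1,1): S=217.2600. Δ = (V_up−V_dn)/(S_up−S_dn) = (138.0692−0.0000)/(308.5092−158.5998) = 0.9210. V = [p*·138.0692 + (1−p*)·0.0000]/1.02 = 56.8913. B = V − Δ·S = -143.2090.
(0,0): S=153.0000. Δ = (V_up−V_dn)/(S_up−S_dn) = (56.8913−0.0000)/(217.2600−111.6900) = 0.5389. V = [p*·56.8913 + (1−p*)·0.0000]/1.02 = 23.4420. B = V − Δ·S = -59.0091.
Root portfolio cost Δ·153+B reproduces V0=23.4420.

(0,0): Delta=0.5389 Bond=-59.0091
(1,0): Delta=0.0000 Bond=0.0000
(1,1): Delta=0.9210 Bond=-143.2090
V0=23.4420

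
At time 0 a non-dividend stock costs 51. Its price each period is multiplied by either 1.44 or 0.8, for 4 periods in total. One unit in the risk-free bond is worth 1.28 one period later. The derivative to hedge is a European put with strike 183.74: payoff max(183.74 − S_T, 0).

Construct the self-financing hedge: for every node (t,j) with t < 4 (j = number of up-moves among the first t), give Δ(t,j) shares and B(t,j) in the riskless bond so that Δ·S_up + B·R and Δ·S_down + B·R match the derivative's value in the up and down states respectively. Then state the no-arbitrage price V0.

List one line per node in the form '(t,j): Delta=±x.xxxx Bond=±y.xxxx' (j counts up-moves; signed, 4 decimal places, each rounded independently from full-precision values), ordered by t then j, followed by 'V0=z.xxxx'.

(0,0): Delta=-0.7809 Bond=61.4645
(1,0): Delta=-1.0000 Bond=87.6141
(1,1): Delta=-0.7403 Bond=75.6948
(2,0): Delta=-1.0000 Bond=112.1460
(2,1): Delta=-1.0000 Bond=112.1460
(2,2): Delta=-0.6922 Bond=91.8037
(3,0): Delta=-1.0000 Bond=143.5469
(3,1): Delta=-1.0000 Bond=143.5469
(3,2): Delta=-1.0000 Bond=143.5469
(3,3): Delta=-0.6352 Bond=108.8294
V0=21.6389

The replicating-portfolio and risk-neutral prices coincide; use p* = (1.28−0.8)/(1.44−0.8) = 0.7500 for the latter.
Terminal payoffs: V(4,0)=162.8504, V(4,1)=146.1387, V(4,2)=116.0577, V(4,3)=61.9119, V(4,4)=0.0000
  t=3,j=0: stock 26.1120 → up 37.6013 (V=146.1387), down 20.8896 (V=162.8504). Price 117.4349; hedge Δ=-1.0000, bond B=143.5469.
  t=3,j=1: stock 47.0016 → up 67.6823 (V=116.0577), down 37.6013 (V=146.1387). Price 96.5453; hedge Δ=-1.0000, bond B=143.5469.
  t=3,j=2: stock 84.6029 → up 121.8281 (V=61.9119), down 67.6823 (V=116.0577). Price 58.9440; hedge Δ=-1.0000, bond B=143.5469.
  t=3,j=3: stock 152.2852 → up 219.2907 (V=0.0000), down 121.8281 (V=61.9119). Price 12.0922; hedge Δ=-0.6352, bond B=108.8294.
  t=2,j=0: stock 32.6400 → up 47.0016 (V=96.5453), down 26.1120 (V=117.4349). Price 79.5060; hedge Δ=-1.0000, bond B=112.1460.
  t=2,j=1: stock 58.7520 → up 84.6029 (V=58.9440), down 47.0016 (V=96.5453). Price 53.3940; hedge Δ=-1.0000, bond B=112.1460.
  t=2,j=2: stock 105.7536 → up 152.2852 (V=12.0922), down 84.6029 (V=58.9440). Price 18.5977; hedge Δ=-0.6922, bond B=91.8037.
  t=1,j=0: stock 40.8000 → up 58.7520 (V=53.3940), down 32.6400 (V=79.5060). Price 46.8141; hedge Δ=-1.0000, bond B=87.6141.
  t=1,j=1: stock 73.4400 → up 105.7536 (V=18.5977), down 58.7520 (V=53.3940). Price 21.3256; hedge Δ=-0.7403, bond B=75.6948.
  t=0,j=0: stock 51.0000 → up 73.4400 (V=21.3256), down 40.8000 (V=46.8141). Price 21.6389; hedge Δ=-0.7809, bond B=61.4645.
Check: Δ(0,0)·S0 + B(0,0) = 21.6389 = V0.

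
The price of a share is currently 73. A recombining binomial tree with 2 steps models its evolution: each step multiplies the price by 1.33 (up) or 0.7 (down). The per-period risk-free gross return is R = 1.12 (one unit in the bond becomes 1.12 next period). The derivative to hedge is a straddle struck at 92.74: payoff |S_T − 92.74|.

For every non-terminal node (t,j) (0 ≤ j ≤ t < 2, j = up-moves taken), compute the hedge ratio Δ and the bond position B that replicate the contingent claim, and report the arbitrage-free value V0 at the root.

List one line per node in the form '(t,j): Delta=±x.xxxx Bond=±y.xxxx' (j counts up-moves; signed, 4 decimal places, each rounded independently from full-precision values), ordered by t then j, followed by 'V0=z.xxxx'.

(0,0): Delta=-0.0580 Bond=30.9545
(1,0): Delta=-1.0000 Bond=82.8036
(1,1): Delta=0.1899 Bond=10.6018
V0=26.7181

The replicating-portfolio and risk-neutral prices coincide; use p* = (1.12−0.7)/(1.33−0.7) = 0.6667 for the latter.
Terminal values V(2,·): V(2,0)=56.9700, V(2,1)=24.7770, V(2,2)=36.3897
Node (1,0) S=51.1000: V=(p*·24.7770+(1−p*)·56.9700)/1.12=31.7036; Δ=(24.7770−56.9700)/(67.9630−35.7700)=-1.0000; B=V−Δ·S=82.8036
Node (1,1) S=97.0900: V=(p*·36.3897+(1−p*)·24.7770)/1.12=29.0346; Δ=(36.3897−24.7770)/(129.1297−67.9630)=0.1899; B=V−Δ·S=10.6018
Node (0,0) S=73.0000: V=(p*·29.0346+(1−p*)·31.7036)/1.12=26.7181; Δ=(29.0346−31.7036)/(97.0900−51.1000)=-0.0580; B=V−Δ·S=30.9545
Root portfolio cost Δ·73+B reproduces V0=26.7181.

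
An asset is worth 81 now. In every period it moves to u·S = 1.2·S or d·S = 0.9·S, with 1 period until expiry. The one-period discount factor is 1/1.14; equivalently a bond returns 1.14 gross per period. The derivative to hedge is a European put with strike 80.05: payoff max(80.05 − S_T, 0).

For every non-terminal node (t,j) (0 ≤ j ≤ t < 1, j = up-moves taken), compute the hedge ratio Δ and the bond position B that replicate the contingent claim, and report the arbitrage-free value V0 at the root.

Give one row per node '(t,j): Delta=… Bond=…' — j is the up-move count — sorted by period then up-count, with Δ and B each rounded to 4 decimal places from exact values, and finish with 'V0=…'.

(0,0): Delta=-0.2942 Bond=25.0877
V0=1.2544

No-arbitrage ⇒ martingale measure with p* = (R−d)/(u−d) = 0.8000.
Terminal payoffs: V(1,0)=7.1500, V(1,1)=0.0000
Node (0,0) S=81.0000: V=(p*·0.0000+(1−p*)·7.1500)/1.14=1.2544; Δ=(0.0000−7.1500)/(97.2000−72.9000)=-0.2942; B=V−Δ·S=25.0877
The time-0 hedge costs 1.2544, which is the no-arbitrage price.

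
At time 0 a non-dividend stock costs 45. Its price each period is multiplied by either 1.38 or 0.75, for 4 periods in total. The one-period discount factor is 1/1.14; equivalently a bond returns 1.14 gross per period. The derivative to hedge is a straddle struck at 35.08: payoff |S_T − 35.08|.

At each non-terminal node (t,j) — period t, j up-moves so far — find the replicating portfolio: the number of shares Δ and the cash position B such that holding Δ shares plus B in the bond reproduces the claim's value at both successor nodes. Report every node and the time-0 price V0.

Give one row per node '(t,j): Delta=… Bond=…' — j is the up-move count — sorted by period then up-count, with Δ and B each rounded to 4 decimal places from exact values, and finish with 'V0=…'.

No-arbitrage ⇒ martingale measure with p* = (R−d)/(u−d) = 0.6190.
At expiry t=4: V(4,0)=20.8417, V(4,1)=8.8816, V(4,2)=13.1251, V(4,3)=53.6174, V(4,4)=128.1233
Node (3,0) S=18.9844: V=(p*·8.8816+(1−p*)·20.8417)/1.14=11.7876; Δ=(8.8816−20.8417)/(26.1984−14.2383)=-1.0000; B=V−Δ·S=30.7719
Node (3,1) S=34.9312: V=(p*·13.1251+(1−p*)·8.8816)/1.14=10.0952; Δ=(13.1251−8.8816)/(48.2051−26.1984)=0.1928; B=V−Δ·S=3.3594
Node (3,2) S=64.2735: V=(p*·53.6174+(1−p*)·13.1251)/1.14=33.5016; Δ=(53.6174−13.1251)/(88.6974−48.2051)=1.0000; B=V−Δ·S=-30.7719
Node (3,3) S=118.2632: V=(p*·128.1233+(1−p*)·53.6174)/1.14=87.4913; Δ=(128.1233−53.6174)/(163.2033−88.6974)=1.0000; B=V−Δ·S=-30.7719
Node (2,0) S=25.3125: V=(p*·10.0952+(1−p*)·11.7876)/1.14=9.4210; Δ=(10.0952−11.7876)/(34.9312−18.9844)=-0.1061; B=V−Δ·S=12.1072
Node (2,1) S=46.5750: V=(p*·33.5016+(1−p*)·10.0952)/1.14=21.5657; Δ=(33.5016−10.0952)/(64.2735−34.9312)=0.7977; B=V−Δ·S=-15.5873
Node (2,2) S=85.6980: V=(p*·87.4913+(1−p*)·33.5016)/1.14=58.7051; Δ=(87.4913−33.5016)/(118.2632−64.2735)=1.0000; B=V−Δ·S=-26.9929
Node (1,0) S=33.7500: V=(p*·21.5657+(1−p*)·9.4210)/1.14=14.8589; Δ=(21.5657−9.4210)/(46.5750−25.3125)=0.5712; B=V−Δ·S=-4.4184
Node (1,1) S=62.1000: V=(p*·58.7051+(1−p*)·21.5657)/1.14=39.0849; Δ=(58.7051−21.5657)/(85.6980−46.5750)=0.9493; B=V−Δ·S=-19.8666
Node (0,0) S=45.0000: V=(p*·39.0849+(1−p*)·14.8589)/1.14=26.1894; Δ=(39.0849−14.8589)/(62.1000−33.7500)=0.8545; B=V−Δ·S=-12.2645
Check: Δ(0,0)·S0 + B(0,0) = 26.1894 = V0.

(0,0): Delta=0.8545 Bond=-12.2645
(1,0): Delta=0.5712 Bond=-4.4184
(1,1): Delta=0.9493 Bond=-19.8666
(2,0): Delta=-0.1061 Bond=12.1072
(2,1): Delta=0.7977 Bond=-15.5873
(2,2): Delta=1.0000 Bond=-26.9929
(3,0): Delta=-1.0000 Bond=30.7719
(3,1): Delta=0.1928 Bond=3.3594
(3,2): Delta=1.0000 Bond=-30.7719
(3,3): Delta=1.0000 Bond=-30.7719
V0=26.1894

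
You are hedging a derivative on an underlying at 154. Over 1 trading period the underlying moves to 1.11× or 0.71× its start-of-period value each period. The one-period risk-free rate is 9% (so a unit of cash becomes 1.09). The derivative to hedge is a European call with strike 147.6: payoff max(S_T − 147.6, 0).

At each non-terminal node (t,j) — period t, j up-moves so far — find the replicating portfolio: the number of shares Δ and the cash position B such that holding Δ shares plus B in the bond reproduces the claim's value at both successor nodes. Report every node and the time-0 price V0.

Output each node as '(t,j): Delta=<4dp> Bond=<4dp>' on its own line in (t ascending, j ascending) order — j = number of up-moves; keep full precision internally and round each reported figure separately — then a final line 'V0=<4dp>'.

(0,0): Delta=0.3789 Bond=-38.0078
V0=20.3422

No-arbitrage ⇒ martingale measure with p* = (R−d)/(u−d) = 0.9500.
Terminal payoffs: V(1,0)=0.0000, V(1,1)=23.3400
(0,0): S=154.0000. Δ = (V_up−V_dn)/(S_up−S_dn) = (23.3400−0.0000)/(170.9400−109.3400) = 0.3789. V = [p*·23.3400 + (1−p*)·0.0000]/1.09 = 20.3422. B = V − Δ·S = -38.0078.
Each (Δ,B) replicates both successor values, so the strategy is self-financing and V0 is arbitrage-free.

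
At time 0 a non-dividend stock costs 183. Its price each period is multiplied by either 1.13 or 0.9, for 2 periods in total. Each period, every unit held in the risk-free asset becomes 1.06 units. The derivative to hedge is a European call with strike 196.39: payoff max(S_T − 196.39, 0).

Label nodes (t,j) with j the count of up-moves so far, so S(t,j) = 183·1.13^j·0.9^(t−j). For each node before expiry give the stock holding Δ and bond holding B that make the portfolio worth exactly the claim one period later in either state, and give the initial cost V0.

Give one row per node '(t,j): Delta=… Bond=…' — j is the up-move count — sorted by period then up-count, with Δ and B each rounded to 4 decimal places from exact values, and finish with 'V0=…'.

(0,0): Delta=0.5813 Bond=-90.3239
(1,0): Delta=0.0000 Bond=0.0000
(1,1): Delta=0.7839 Bond=-137.6310
V0=16.0576

Under the risk-neutral measure, an up-move has probability p* = (R−d)/(u−d) = 0.6957 and values discount at R = 1.06.
Terminal payoffs: V(2,0)=0.0000, V(2,1)=0.0000, V(2,2)=37.2827
  t=1,j=0: stock 164.7000 → up 186.1110 (V=0.0000), down 148.2300 (V=0.0000). Price 0.0000; hedge Δ=0.0000, bond B=0.0000.
  t=1,j=1: stock 206.7900 → up 233.6727 (V=37.2827), down 186.1110 (V=0.0000). Price 24.4677; hedge Δ=0.7839, bond B=-137.6310.
  t=0,j=0: stock 183.0000 → up 206.7900 (V=24.4677), down 164.7000 (V=0.0000). Price 16.0576; hedge Δ=0.5813, bond B=-90.3239.
Self-financing check: at every node Δ·S+B equals the discounted successor values.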